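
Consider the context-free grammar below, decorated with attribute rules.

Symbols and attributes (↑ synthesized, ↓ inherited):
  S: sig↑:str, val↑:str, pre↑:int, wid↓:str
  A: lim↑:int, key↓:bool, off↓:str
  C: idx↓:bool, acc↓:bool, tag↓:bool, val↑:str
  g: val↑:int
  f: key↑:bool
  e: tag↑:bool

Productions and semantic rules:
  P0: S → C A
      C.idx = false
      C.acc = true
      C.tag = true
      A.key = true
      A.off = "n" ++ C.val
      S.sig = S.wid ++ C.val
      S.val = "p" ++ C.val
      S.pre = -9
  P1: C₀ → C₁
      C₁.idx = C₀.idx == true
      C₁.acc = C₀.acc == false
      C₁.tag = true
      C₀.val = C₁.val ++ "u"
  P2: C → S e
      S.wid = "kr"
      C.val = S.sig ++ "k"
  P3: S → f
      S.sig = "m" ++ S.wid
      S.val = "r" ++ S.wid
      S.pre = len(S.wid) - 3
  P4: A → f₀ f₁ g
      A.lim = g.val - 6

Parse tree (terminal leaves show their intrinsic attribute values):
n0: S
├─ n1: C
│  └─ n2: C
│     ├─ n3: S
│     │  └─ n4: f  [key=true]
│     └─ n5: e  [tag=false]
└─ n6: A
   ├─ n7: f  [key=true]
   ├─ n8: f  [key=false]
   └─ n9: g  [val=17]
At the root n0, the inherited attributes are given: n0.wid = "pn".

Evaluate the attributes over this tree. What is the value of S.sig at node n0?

1. n0.wid = "pn"  [given at root]
2. n1.idx = false  [false]
3. n1.acc = true  [true]
4. n1.tag = true  [true]
5. n2.idx = false  [C₀.idx == true]
6. n2.acc = false  [C₀.acc == false]
7. n2.tag = true  [true]
8. n3.wid = "kr"  ["kr"]
9. n4.key = true  [terminal]
10. n3.sig = "mkr"  ["m" ++ S.wid]
11. n3.val = "rkr"  ["r" ++ S.wid]
12. n3.pre = -1  [len(S.wid) - 3]
13. n5.tag = false  [terminal]
14. n2.val = "mkrk"  [S.sig ++ "k"]
15. n1.val = "mkrku"  [C₁.val ++ "u"]
16. n6.key = true  [true]
17. n6.off = "nmkrku"  ["n" ++ C.val]
18. n7.key = true  [terminal]
19. n8.key = false  [terminal]
20. n9.val = 17  [terminal]
21. n6.lim = 11  [g.val - 6]
22. n0.sig = "pnmkrku"  [S.wid ++ C.val]
23. n0.val = "pmkrku"  ["p" ++ C.val]
24. n0.pre = -9  [-9]

"pnmkrku"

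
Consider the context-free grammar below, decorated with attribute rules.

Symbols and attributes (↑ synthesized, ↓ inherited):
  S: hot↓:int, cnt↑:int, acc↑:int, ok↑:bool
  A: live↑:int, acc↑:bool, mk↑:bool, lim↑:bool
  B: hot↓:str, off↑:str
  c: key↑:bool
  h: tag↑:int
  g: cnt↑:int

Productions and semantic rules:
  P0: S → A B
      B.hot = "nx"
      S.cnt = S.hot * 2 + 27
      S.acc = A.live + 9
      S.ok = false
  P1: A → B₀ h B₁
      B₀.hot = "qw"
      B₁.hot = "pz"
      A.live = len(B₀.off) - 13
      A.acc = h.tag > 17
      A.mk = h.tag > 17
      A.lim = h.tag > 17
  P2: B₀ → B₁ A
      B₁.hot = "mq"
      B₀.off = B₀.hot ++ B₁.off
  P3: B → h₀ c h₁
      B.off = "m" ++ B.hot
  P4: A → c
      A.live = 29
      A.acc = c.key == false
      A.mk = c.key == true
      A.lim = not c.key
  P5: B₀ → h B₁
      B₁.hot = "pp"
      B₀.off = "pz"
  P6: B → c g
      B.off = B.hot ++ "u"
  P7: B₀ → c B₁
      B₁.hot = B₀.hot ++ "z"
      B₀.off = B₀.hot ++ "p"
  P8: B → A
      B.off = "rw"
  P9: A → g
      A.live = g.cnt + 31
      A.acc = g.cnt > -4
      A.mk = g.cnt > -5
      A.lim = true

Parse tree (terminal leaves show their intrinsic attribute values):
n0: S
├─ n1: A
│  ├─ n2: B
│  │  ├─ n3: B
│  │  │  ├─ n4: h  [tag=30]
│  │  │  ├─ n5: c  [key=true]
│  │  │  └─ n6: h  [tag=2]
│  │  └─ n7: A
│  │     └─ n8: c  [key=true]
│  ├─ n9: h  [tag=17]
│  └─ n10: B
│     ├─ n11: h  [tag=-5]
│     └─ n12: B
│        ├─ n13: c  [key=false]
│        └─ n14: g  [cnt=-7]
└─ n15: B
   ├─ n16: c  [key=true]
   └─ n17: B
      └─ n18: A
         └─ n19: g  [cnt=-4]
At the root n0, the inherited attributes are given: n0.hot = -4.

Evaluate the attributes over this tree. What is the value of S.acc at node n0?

1

1. n0.hot = -4  [given at root]
2. n2.hot = "qw"  ["qw"]
3. n3.hot = "mq"  ["mq"]
4. n4.tag = 30  [terminal]
5. n5.key = true  [terminal]
6. n6.tag = 2  [terminal]
7. n3.off = "mmq"  ["m" ++ B.hot]
8. n8.key = true  [terminal]
9. n7.live = 29  [29]
10. n7.acc = false  [c.key == false]
11. n7.mk = true  [c.key == true]
12. n7.lim = false  [not c.key]
13. n2.off = "qwmmq"  [B₀.hot ++ B₁.off]
14. n9.tag = 17  [terminal]
15. n10.hot = "pz"  ["pz"]
16. n11.tag = -5  [terminal]
17. n12.hot = "pp"  ["pp"]
18. n13.key = false  [terminal]
19. n14.cnt = -7  [terminal]
20. n12.off = "ppu"  [B.hot ++ "u"]
21. n10.off = "pz"  ["pz"]
22. n1.live = -8  [len(B₀.off) - 13]
23. n1.acc = false  [h.tag > 17]
24. n1.mk = false  [h.tag > 17]
25. n1.lim = false  [h.tag > 17]
26. n15.hot = "nx"  ["nx"]
27. n16.key = true  [terminal]
28. n17.hot = "nxz"  [B₀.hot ++ "z"]
29. n19.cnt = -4  [terminal]
30. n18.live = 27  [g.cnt + 31]
31. n18.acc = false  [g.cnt > -4]
32. n18.mk = true  [g.cnt > -5]
33. n18.lim = true  [true]
34. n17.off = "rw"  ["rw"]
35. n15.off = "nxp"  [B₀.hot ++ "p"]
36. n0.cnt = 19  [S.hot * 2 + 27]
37. n0.acc = 1  [A.live + 9]
38. n0.ok = false  [false]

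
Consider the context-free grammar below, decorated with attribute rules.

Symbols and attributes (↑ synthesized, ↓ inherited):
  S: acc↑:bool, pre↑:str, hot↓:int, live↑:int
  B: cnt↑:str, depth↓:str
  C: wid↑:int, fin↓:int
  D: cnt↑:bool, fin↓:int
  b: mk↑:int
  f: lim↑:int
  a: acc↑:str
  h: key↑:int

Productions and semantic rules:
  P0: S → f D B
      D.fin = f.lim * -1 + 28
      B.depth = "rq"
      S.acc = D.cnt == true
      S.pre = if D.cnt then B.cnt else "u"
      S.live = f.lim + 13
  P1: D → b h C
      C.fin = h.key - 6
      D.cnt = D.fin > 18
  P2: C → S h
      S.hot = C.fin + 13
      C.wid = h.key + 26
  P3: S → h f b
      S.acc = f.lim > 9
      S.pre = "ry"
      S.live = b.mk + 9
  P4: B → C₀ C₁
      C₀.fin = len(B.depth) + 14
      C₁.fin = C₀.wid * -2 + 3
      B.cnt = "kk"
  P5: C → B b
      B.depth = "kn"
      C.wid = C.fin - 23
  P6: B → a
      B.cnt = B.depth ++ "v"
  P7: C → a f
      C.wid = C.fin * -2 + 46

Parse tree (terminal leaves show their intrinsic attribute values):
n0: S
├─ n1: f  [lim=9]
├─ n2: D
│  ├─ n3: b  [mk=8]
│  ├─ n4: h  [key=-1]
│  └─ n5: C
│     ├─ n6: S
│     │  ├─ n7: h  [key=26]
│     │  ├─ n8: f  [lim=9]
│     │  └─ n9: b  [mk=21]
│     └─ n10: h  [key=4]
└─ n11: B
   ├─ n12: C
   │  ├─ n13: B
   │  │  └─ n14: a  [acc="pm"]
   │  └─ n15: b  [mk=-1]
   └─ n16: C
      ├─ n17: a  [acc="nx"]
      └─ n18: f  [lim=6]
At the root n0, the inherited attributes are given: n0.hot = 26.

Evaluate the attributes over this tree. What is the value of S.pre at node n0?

"kk"

1. n0.hot = 26  [given at root]
2. n1.lim = 9  [terminal]
3. n2.fin = 19  [f.lim * -1 + 28]
4. n3.mk = 8  [terminal]
5. n4.key = -1  [terminal]
6. n5.fin = -7  [h.key - 6]
7. n6.hot = 6  [C.fin + 13]
8. n7.key = 26  [terminal]
9. n8.lim = 9  [terminal]
10. n9.mk = 21  [terminal]
11. n6.acc = false  [f.lim > 9]
12. n6.pre = "ry"  ["ry"]
13. n6.live = 30  [b.mk + 9]
14. n10.key = 4  [terminal]
15. n5.wid = 30  [h.key + 26]
16. n2.cnt = true  [D.fin > 18]
17. n11.depth = "rq"  ["rq"]
18. n12.fin = 16  [len(B.depth) + 14]
19. n13.depth = "kn"  ["kn"]
20. n14.acc = "pm"  [terminal]
21. n13.cnt = "knv"  [B.depth ++ "v"]
22. n15.mk = -1  [terminal]
23. n12.wid = -7  [C.fin - 23]
24. n16.fin = 17  [C₀.wid * -2 + 3]
25. n17.acc = "nx"  [terminal]
26. n18.lim = 6  [terminal]
27. n16.wid = 12  [C.fin * -2 + 46]
28. n11.cnt = "kk"  ["kk"]
29. n0.acc = true  [D.cnt == true]
30. n0.pre = "kk"  [if D.cnt then B.cnt else "u"]
31. n0.live = 22  [f.lim + 13]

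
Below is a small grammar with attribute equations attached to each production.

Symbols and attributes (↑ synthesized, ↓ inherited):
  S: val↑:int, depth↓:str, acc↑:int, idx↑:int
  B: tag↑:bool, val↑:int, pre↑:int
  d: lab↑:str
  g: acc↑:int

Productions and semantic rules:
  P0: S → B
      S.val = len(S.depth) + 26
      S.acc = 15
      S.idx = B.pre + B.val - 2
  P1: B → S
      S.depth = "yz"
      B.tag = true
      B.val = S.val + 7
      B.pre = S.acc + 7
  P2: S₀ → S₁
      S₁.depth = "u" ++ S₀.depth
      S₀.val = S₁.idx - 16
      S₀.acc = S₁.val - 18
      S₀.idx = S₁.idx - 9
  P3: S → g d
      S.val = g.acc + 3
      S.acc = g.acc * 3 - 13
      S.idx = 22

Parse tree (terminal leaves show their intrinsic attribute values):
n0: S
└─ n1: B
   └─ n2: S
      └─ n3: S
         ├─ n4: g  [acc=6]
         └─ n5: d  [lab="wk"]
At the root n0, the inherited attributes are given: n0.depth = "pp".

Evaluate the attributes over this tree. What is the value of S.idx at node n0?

1. n0.depth = "pp"  [given at root]
2. n2.depth = "yz"  ["yz"]
3. n3.depth = "uyz"  ["u" ++ S₀.depth]
4. n4.acc = 6  [terminal]
5. n5.lab = "wk"  [terminal]
6. n3.val = 9  [g.acc + 3]
7. n3.acc = 5  [g.acc * 3 - 13]
8. n3.idx = 22  [22]
9. n2.val = 6  [S₁.idx - 16]
10. n2.acc = -9  [S₁.val - 18]
11. n2.idx = 13  [S₁.idx - 9]
12. n1.tag = true  [true]
13. n1.val = 13  [S.val + 7]
14. n1.pre = -2  [S.acc + 7]
15. n0.val = 28  [len(S.depth) + 26]
16. n0.acc = 15  [15]
17. n0.idx = 9  [B.pre + B.val - 2]

9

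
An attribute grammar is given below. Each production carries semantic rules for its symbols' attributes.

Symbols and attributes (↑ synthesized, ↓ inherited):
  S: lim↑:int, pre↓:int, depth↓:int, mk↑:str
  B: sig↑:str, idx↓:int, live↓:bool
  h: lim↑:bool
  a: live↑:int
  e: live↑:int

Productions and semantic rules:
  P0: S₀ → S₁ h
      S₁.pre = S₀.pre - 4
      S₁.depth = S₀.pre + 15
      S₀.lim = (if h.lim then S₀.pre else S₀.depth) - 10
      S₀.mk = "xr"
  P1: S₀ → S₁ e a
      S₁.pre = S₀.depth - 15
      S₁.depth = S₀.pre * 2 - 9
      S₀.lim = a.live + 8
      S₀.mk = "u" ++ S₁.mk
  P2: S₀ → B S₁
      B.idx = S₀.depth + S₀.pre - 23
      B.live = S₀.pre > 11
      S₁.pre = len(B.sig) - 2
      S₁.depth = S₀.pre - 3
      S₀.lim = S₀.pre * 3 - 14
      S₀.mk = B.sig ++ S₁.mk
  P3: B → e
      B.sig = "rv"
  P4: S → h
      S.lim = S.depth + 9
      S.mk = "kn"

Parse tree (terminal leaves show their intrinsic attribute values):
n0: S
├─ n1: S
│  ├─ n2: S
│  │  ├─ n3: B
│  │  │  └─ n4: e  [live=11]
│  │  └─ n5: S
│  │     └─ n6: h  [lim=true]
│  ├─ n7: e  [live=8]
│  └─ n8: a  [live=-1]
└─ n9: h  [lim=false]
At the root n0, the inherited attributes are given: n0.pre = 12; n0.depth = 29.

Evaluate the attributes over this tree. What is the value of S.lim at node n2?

22

1. n0.pre = 12  [given at root]
2. n0.depth = 29  [given at root]
3. n1.pre = 8  [S₀.pre - 4]
4. n1.depth = 27  [S₀.pre + 15]
5. n2.pre = 12  [S₀.depth - 15]
6. n2.depth = 7  [S₀.pre * 2 - 9]
7. n3.idx = -4  [S₀.depth + S₀.pre - 23]
8. n3.live = true  [S₀.pre > 11]
9. n4.live = 11  [terminal]
10. n3.sig = "rv"  ["rv"]
11. n5.pre = 0  [len(B.sig) - 2]
12. n5.depth = 9  [S₀.pre - 3]
13. n6.lim = true  [terminal]
14. n5.lim = 18  [S.depth + 9]
15. n5.mk = "kn"  ["kn"]
16. n2.lim = 22  [S₀.pre * 3 - 14]
17. n2.mk = "rvkn"  [B.sig ++ S₁.mk]
18. n7.live = 8  [terminal]
19. n8.live = -1  [terminal]
20. n1.lim = 7  [a.live + 8]
21. n1.mk = "urvkn"  ["u" ++ S₁.mk]
22. n9.lim = false  [terminal]
23. n0.lim = 19  [(if h.lim then S₀.pre else S₀.depth) - 10]
24. n0.mk = "xr"  ["xr"]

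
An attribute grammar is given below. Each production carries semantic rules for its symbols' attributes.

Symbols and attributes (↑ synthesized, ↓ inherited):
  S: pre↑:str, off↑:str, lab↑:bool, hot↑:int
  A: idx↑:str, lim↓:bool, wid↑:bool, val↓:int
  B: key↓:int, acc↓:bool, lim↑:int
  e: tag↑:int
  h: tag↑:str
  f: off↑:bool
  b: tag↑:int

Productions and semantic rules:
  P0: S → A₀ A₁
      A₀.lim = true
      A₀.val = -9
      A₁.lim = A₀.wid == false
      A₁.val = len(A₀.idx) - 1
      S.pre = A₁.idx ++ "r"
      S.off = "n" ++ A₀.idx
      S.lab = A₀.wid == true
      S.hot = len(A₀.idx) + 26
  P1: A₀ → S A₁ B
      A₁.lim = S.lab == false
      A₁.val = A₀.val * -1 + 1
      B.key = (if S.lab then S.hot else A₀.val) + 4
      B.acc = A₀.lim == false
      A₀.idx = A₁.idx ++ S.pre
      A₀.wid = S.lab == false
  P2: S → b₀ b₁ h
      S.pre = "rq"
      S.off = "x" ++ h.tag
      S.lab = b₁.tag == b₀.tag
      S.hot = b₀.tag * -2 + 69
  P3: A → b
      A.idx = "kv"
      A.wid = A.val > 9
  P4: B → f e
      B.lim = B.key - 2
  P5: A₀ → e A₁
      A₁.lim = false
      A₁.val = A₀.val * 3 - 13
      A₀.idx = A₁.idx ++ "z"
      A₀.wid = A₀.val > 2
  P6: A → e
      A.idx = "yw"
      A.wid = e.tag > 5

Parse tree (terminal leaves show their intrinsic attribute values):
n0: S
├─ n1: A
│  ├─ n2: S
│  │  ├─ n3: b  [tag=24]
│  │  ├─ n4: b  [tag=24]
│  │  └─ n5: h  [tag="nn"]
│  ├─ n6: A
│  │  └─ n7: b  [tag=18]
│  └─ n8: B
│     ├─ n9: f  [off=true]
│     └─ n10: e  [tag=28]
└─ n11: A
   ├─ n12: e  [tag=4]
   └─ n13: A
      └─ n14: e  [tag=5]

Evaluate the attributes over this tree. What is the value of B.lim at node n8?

1. n1.lim = true  [true]
2. n1.val = -9  [-9]
3. n3.tag = 24  [terminal]
4. n4.tag = 24  [terminal]
5. n5.tag = "nn"  [terminal]
6. n2.pre = "rq"  ["rq"]
7. n2.off = "xnn"  ["x" ++ h.tag]
8. n2.lab = true  [b₁.tag == b₀.tag]
9. n2.hot = 21  [b₀.tag * -2 + 69]
10. n6.lim = false  [S.lab == false]
11. n6.val = 10  [A₀.val * -1 + 1]
12. n7.tag = 18  [terminal]
13. n6.idx = "kv"  ["kv"]
14. n6.wid = true  [A.val > 9]
15. n8.key = 25  [(if S.lab then S.hot else A₀.val) + 4]
16. n8.acc = false  [A₀.lim == false]
17. n9.off = true  [terminal]
18. n10.tag = 28  [terminal]
19. n8.lim = 23  [B.key - 2]
20. n1.idx = "kvrq"  [A₁.idx ++ S.pre]
21. n1.wid = false  [S.lab == false]
22. n11.lim = true  [A₀.wid == false]
23. n11.val = 3  [len(A₀.idx) - 1]
24. n12.tag = 4  [terminal]
25. n13.lim = false  [false]
26. n13.val = -4  [A₀.val * 3 - 13]
27. n14.tag = 5  [terminal]
28. n13.idx = "yw"  ["yw"]
29. n13.wid = false  [e.tag > 5]
30. n11.idx = "ywz"  [A₁.idx ++ "z"]
31. n11.wid = true  [A₀.val > 2]
32. n0.pre = "ywzr"  [A₁.idx ++ "r"]
33. n0.off = "nkvrq"  ["n" ++ A₀.idx]
34. n0.lab = false  [A₀.wid == true]
35. n0.hot = 30  [len(A₀.idx) + 26]

23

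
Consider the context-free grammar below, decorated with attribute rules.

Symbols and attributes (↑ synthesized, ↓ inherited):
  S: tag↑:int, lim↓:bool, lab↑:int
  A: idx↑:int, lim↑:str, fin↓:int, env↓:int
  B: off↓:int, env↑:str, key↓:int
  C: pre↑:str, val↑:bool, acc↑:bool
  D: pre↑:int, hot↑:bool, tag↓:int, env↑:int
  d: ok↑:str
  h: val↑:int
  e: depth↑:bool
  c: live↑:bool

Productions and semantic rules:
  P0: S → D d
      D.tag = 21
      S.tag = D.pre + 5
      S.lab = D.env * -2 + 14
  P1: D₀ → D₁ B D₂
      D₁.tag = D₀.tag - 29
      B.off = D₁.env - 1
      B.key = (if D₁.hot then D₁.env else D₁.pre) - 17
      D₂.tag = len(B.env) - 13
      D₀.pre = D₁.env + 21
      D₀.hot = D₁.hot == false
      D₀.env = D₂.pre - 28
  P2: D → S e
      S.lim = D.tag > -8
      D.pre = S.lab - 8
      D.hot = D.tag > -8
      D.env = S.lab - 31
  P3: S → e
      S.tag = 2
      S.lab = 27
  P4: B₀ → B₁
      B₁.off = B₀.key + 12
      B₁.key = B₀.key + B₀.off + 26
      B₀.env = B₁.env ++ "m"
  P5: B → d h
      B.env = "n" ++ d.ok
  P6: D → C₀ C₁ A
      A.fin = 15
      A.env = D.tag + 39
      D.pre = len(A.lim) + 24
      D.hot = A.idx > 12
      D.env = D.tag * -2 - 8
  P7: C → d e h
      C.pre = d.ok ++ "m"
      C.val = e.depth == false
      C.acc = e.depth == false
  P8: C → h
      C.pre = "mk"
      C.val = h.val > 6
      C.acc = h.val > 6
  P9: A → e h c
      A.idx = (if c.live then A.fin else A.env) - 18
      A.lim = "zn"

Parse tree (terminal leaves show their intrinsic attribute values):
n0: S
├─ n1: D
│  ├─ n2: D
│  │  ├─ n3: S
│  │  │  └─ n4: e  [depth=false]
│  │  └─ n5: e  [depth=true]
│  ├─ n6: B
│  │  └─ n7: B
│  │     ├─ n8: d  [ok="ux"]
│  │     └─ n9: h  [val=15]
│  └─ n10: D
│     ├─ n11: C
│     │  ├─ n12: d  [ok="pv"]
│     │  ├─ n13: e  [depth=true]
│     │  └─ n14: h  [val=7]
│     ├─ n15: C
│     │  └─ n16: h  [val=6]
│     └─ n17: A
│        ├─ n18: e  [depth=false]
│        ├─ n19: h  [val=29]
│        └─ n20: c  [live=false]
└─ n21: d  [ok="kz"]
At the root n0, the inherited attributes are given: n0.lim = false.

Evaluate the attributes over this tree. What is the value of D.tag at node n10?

-9

1. n0.lim = false  [given at root]
2. n1.tag = 21  [21]
3. n2.tag = -8  [D₀.tag - 29]
4. n3.lim = false  [D.tag > -8]
5. n4.depth = false  [terminal]
6. n3.tag = 2  [2]
7. n3.lab = 27  [27]
8. n5.depth = true  [terminal]
9. n2.pre = 19  [S.lab - 8]
10. n2.hot = false  [D.tag > -8]
11. n2.env = -4  [S.lab - 31]
12. n6.off = -5  [D₁.env - 1]
13. n6.key = 2  [(if D₁.hot then D₁.env else D₁.pre) - 17]
14. n7.off = 14  [B₀.key + 12]
15. n7.key = 23  [B₀.key + B₀.off + 26]
16. n8.ok = "ux"  [terminal]
17. n9.val = 15  [terminal]
18. n7.env = "nux"  ["n" ++ d.ok]
19. n6.env = "nuxm"  [B₁.env ++ "m"]
20. n10.tag = -9  [len(B.env) - 13]
21. n12.ok = "pv"  [terminal]
22. n13.depth = true  [terminal]
23. n14.val = 7  [terminal]
24. n11.pre = "pvm"  [d.ok ++ "m"]
25. n11.val = false  [e.depth == false]
26. n11.acc = false  [e.depth == false]
27. n16.val = 6  [terminal]
28. n15.pre = "mk"  ["mk"]
29. n15.val = false  [h.val > 6]
30. n15.acc = false  [h.val > 6]
31. n17.fin = 15  [15]
32. n17.env = 30  [D.tag + 39]
33. n18.depth = false  [terminal]
34. n19.val = 29  [terminal]
35. n20.live = false  [terminal]
36. n17.idx = 12  [(if c.live then A.fin else A.env) - 18]
37. n17.lim = "zn"  ["zn"]
38. n10.pre = 26  [len(A.lim) + 24]
39. n10.hot = false  [A.idx > 12]
40. n10.env = 10  [D.tag * -2 - 8]
41. n1.pre = 17  [D₁.env + 21]
42. n1.hot = true  [D₁.hot == false]
43. n1.env = -2  [D₂.pre - 28]
44. n21.ok = "kz"  [terminal]
45. n0.tag = 22  [D.pre + 5]
46. n0.lab = 18  [D.env * -2 + 14]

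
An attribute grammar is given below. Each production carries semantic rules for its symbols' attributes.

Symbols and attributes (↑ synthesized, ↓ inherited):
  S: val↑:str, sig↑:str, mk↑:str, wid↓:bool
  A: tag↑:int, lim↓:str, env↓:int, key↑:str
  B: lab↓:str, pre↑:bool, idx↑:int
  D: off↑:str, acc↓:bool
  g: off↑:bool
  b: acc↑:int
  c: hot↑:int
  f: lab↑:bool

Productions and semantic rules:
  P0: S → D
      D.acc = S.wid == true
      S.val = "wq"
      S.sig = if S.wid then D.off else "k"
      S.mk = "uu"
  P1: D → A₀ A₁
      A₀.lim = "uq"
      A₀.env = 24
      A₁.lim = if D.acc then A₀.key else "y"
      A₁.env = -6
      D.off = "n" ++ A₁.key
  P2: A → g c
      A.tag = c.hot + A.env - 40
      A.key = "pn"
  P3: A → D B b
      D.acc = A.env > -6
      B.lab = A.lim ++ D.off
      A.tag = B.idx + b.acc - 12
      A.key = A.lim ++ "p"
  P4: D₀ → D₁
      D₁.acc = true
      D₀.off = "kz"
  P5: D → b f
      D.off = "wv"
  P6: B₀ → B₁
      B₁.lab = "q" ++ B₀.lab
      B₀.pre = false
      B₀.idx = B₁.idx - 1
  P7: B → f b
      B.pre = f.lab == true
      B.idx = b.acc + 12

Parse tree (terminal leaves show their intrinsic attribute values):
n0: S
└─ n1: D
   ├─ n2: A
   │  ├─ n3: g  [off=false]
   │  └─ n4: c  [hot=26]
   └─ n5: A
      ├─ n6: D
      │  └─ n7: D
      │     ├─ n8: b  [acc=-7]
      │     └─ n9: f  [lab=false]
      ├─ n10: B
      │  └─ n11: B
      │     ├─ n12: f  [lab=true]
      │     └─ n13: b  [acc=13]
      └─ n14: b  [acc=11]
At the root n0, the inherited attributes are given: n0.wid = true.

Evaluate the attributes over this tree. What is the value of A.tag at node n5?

23

1. n0.wid = true  [given at root]
2. n1.acc = true  [S.wid == true]
3. n2.lim = "uq"  ["uq"]
4. n2.env = 24  [24]
5. n3.off = false  [terminal]
6. n4.hot = 26  [terminal]
7. n2.tag = 10  [c.hot + A.env - 40]
8. n2.key = "pn"  ["pn"]
9. n5.lim = "pn"  [if D.acc then A₀.key else "y"]
10. n5.env = -6  [-6]
11. n6.acc = false  [A.env > -6]
12. n7.acc = true  [true]
13. n8.acc = -7  [terminal]
14. n9.lab = false  [terminal]
15. n7.off = "wv"  ["wv"]
16. n6.off = "kz"  ["kz"]
17. n10.lab = "pnkz"  [A.lim ++ D.off]
18. n11.lab = "qpnkz"  ["q" ++ B₀.lab]
19. n12.lab = true  [terminal]
20. n13.acc = 13  [terminal]
21. n11.pre = true  [f.lab == true]
22. n11.idx = 25  [b.acc + 12]
23. n10.pre = false  [false]
24. n10.idx = 24  [B₁.idx - 1]
25. n14.acc = 11  [terminal]
26. n5.tag = 23  [B.idx + b.acc - 12]
27. n5.key = "pnp"  [A.lim ++ "p"]
28. n1.off = "npnp"  ["n" ++ A₁.key]
29. n0.val = "wq"  ["wq"]
30. n0.sig = "npnp"  [if S.wid then D.off else "k"]
31. n0.mk = "uu"  ["uu"]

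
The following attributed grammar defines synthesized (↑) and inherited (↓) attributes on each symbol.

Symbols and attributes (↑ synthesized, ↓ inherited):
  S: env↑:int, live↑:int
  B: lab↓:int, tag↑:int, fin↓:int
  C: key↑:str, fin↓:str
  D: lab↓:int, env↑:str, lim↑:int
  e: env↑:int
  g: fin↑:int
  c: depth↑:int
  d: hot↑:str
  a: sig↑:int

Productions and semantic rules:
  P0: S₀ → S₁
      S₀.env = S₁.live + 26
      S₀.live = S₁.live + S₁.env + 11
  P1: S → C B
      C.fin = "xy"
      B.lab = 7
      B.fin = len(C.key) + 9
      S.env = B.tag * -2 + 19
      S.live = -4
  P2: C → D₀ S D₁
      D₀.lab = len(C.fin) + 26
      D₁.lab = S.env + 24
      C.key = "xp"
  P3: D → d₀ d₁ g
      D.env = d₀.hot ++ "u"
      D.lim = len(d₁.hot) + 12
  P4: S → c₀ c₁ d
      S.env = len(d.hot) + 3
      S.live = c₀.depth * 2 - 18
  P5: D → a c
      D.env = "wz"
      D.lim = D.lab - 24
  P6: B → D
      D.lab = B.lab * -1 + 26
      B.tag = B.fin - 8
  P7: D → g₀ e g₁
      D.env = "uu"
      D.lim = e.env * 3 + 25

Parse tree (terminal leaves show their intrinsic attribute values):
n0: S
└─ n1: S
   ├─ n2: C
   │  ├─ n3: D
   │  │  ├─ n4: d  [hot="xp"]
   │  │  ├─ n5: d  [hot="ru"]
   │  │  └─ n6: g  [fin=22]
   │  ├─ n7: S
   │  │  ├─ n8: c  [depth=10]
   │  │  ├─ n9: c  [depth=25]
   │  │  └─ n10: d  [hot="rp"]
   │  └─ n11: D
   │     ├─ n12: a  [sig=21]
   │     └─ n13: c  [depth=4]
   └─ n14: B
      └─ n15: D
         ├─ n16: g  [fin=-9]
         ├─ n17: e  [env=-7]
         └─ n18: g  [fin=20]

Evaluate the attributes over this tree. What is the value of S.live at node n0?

1. n2.fin = "xy"  ["xy"]
2. n3.lab = 28  [len(C.fin) + 26]
3. n4.hot = "xp"  [terminal]
4. n5.hot = "ru"  [terminal]
5. n6.fin = 22  [terminal]
6. n3.env = "xpu"  [d₀.hot ++ "u"]
7. n3.lim = 14  [len(d₁.hot) + 12]
8. n8.depth = 10  [terminal]
9. n9.depth = 25  [terminal]
10. n10.hot = "rp"  [terminal]
11. n7.env = 5  [len(d.hot) + 3]
12. n7.live = 2  [c₀.depth * 2 - 18]
13. n11.lab = 29  [S.env + 24]
14. n12.sig = 21  [terminal]
15. n13.depth = 4  [terminal]
16. n11.env = "wz"  ["wz"]
17. n11.lim = 5  [D.lab - 24]
18. n2.key = "xp"  ["xp"]
19. n14.lab = 7  [7]
20. n14.fin = 11  [len(C.key) + 9]
21. n15.lab = 19  [B.lab * -1 + 26]
22. n16.fin = -9  [terminal]
23. n17.env = -7  [terminal]
24. n18.fin = 20  [terminal]
25. n15.env = "uu"  ["uu"]
26. n15.lim = 4  [e.env * 3 + 25]
27. n14.tag = 3  [B.fin - 8]
28. n1.env = 13  [B.tag * -2 + 19]
29. n1.live = -4  [-4]
30. n0.env = 22  [S₁.live + 26]
31. n0.live = 20  [S₁.live + S₁.env + 11]

20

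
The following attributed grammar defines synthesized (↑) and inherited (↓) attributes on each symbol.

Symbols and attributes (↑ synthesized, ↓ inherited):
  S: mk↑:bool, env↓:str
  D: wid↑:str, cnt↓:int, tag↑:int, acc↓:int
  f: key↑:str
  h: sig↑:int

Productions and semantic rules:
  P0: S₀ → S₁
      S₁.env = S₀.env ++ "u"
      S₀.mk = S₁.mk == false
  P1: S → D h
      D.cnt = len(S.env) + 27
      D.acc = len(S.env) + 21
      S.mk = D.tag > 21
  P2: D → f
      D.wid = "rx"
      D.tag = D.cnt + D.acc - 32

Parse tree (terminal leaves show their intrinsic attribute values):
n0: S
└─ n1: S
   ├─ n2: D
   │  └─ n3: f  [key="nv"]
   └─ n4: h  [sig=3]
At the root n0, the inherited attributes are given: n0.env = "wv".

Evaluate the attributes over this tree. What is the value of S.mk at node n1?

true

1. n0.env = "wv"  [given at root]
2. n1.env = "wvu"  [S₀.env ++ "u"]
3. n2.cnt = 30  [len(S.env) + 27]
4. n2.acc = 24  [len(S.env) + 21]
5. n3.key = "nv"  [terminal]
6. n2.wid = "rx"  ["rx"]
7. n2.tag = 22  [D.cnt + D.acc - 32]
8. n4.sig = 3  [terminal]
9. n1.mk = true  [D.tag > 21]
10. n0.mk = false  [S₁.mk == false]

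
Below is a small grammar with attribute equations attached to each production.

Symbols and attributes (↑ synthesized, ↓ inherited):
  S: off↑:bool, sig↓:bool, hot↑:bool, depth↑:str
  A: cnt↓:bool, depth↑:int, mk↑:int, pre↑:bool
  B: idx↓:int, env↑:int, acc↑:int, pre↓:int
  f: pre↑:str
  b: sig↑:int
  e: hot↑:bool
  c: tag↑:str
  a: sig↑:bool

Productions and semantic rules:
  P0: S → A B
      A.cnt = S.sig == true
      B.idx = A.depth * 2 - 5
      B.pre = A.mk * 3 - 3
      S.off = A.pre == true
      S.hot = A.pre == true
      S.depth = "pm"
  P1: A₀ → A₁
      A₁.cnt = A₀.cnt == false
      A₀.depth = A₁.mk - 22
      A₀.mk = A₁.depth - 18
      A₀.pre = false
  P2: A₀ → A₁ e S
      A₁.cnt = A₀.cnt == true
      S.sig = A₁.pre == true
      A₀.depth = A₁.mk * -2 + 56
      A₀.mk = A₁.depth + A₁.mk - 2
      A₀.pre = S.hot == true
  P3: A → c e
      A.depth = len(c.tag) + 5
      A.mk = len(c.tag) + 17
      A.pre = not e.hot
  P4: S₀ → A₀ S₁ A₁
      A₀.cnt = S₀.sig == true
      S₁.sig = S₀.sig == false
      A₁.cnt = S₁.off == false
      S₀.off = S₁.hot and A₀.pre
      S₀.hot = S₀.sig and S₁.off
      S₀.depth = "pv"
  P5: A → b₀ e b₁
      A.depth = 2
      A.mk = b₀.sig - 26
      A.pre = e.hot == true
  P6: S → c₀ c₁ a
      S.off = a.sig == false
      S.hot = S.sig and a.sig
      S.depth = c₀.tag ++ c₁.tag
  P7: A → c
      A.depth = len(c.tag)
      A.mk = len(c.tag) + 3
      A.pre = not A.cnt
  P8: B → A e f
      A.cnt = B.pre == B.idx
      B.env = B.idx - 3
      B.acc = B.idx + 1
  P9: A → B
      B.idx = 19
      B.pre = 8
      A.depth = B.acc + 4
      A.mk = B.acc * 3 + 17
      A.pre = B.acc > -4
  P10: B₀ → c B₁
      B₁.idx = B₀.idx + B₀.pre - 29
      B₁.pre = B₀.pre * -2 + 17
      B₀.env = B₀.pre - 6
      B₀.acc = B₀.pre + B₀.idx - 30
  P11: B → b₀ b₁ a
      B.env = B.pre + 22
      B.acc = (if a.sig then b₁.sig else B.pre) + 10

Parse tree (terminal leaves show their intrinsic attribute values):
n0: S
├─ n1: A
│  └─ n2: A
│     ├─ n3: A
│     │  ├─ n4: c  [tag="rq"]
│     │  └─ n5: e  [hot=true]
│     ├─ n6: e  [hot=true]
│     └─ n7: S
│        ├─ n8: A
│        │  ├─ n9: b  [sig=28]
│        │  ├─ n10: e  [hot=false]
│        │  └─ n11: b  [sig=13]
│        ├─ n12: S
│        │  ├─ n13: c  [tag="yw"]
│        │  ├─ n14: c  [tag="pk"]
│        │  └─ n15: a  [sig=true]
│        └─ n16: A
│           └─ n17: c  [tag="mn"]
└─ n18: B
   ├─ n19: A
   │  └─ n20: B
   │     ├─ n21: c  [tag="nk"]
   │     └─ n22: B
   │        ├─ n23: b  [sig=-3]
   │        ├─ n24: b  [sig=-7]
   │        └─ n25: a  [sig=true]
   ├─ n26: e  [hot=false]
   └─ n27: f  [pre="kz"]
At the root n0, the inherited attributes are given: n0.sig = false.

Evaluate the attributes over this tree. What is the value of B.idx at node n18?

1. n0.sig = false  [given at root]
2. n1.cnt = false  [S.sig == true]
3. n2.cnt = true  [A₀.cnt == false]
4. n3.cnt = true  [A₀.cnt == true]
5. n4.tag = "rq"  [terminal]
6. n5.hot = true  [terminal]
7. n3.depth = 7  [len(c.tag) + 5]
8. n3.mk = 19  [len(c.tag) + 17]
9. n3.pre = false  [not e.hot]
10. n6.hot = true  [terminal]
11. n7.sig = false  [A₁.pre == true]
12. n8.cnt = false  [S₀.sig == true]
13. n9.sig = 28  [terminal]
14. n10.hot = false  [terminal]
15. n11.sig = 13  [terminal]
16. n8.depth = 2  [2]
17. n8.mk = 2  [b₀.sig - 26]
18. n8.pre = false  [e.hot == true]
19. n12.sig = true  [S₀.sig == false]
20. n13.tag = "yw"  [terminal]
21. n14.tag = "pk"  [terminal]
22. n15.sig = true  [terminal]
23. n12.off = false  [a.sig == false]
24. n12.hot = true  [S.sig and a.sig]
25. n12.depth = "ywpk"  [c₀.tag ++ c₁.tag]
26. n16.cnt = true  [S₁.off == false]
27. n17.tag = "mn"  [terminal]
28. n16.depth = 2  [len(c.tag)]
29. n16.mk = 5  [len(c.tag) + 3]
30. n16.pre = false  [not A.cnt]
31. n7.off = false  [S₁.hot and A₀.pre]
32. n7.hot = false  [S₀.sig and S₁.off]
33. n7.depth = "pv"  ["pv"]
34. n2.depth = 18  [A₁.mk * -2 + 56]
35. n2.mk = 24  [A₁.depth + A₁.mk - 2]
36. n2.pre = false  [S.hot == true]
37. n1.depth = 2  [A₁.mk - 22]
38. n1.mk = 0  [A₁.depth - 18]
39. n1.pre = false  [false]
40. n18.idx = -1  [A.depth * 2 - 5]
41. n18.pre = -3  [A.mk * 3 - 3]
42. n19.cnt = false  [B.pre == B.idx]
43. n20.idx = 19  [19]
44. n20.pre = 8  [8]
45. n21.tag = "nk"  [terminal]
46. n22.idx = -2  [B₀.idx + B₀.pre - 29]
47. n22.pre = 1  [B₀.pre * -2 + 17]
48. n23.sig = -3  [terminal]
49. n24.sig = -7  [terminal]
50. n25.sig = true  [terminal]
51. n22.env = 23  [B.pre + 22]
52. n22.acc = 3  [(if a.sig then b₁.sig else B.pre) + 10]
53. n20.env = 2  [B₀.pre - 6]
54. n20.acc = -3  [B₀.pre + B₀.idx - 30]
55. n19.depth = 1  [B.acc + 4]
56. n19.mk = 8  [B.acc * 3 + 17]
57. n19.pre = true  [B.acc > -4]
58. n26.hot = false  [terminal]
59. n27.pre = "kz"  [terminal]
60. n18.env = -4  [B.idx - 3]
61. n18.acc = 0  [B.idx + 1]
62. n0.off = false  [A.pre == true]
63. n0.hot = false  [A.pre == true]
64. n0.depth = "pm"  ["pm"]

-1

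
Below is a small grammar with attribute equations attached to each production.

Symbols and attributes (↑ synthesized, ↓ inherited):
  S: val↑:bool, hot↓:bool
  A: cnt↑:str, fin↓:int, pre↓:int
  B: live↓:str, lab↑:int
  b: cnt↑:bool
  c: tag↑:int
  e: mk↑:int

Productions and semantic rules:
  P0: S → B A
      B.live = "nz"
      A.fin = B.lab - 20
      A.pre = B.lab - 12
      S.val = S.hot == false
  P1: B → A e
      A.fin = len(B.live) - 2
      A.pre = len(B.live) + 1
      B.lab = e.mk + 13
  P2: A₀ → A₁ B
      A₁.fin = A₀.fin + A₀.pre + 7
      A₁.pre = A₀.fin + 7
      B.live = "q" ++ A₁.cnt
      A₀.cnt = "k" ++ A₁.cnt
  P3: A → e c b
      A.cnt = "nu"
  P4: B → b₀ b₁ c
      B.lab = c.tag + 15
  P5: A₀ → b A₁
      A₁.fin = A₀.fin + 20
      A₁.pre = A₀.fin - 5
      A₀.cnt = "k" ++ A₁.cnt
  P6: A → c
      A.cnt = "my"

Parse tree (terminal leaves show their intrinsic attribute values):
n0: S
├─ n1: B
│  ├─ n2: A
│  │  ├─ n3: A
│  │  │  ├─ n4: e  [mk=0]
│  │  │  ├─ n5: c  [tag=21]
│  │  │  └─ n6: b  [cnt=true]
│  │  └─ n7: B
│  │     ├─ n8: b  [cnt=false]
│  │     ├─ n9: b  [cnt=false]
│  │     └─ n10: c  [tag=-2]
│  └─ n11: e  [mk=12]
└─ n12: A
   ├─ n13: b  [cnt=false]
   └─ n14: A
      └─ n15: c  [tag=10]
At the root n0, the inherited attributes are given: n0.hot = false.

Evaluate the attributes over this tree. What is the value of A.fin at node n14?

25

1. n0.hot = false  [given at root]
2. n1.live = "nz"  ["nz"]
3. n2.fin = 0  [len(B.live) - 2]
4. n2.pre = 3  [len(B.live) + 1]
5. n3.fin = 10  [A₀.fin + A₀.pre + 7]
6. n3.pre = 7  [A₀.fin + 7]
7. n4.mk = 0  [terminal]
8. n5.tag = 21  [terminal]
9. n6.cnt = true  [terminal]
10. n3.cnt = "nu"  ["nu"]
11. n7.live = "qnu"  ["q" ++ A₁.cnt]
12. n8.cnt = false  [terminal]
13. n9.cnt = false  [terminal]
14. n10.tag = -2  [terminal]
15. n7.lab = 13  [c.tag + 15]
16. n2.cnt = "knu"  ["k" ++ A₁.cnt]
17. n11.mk = 12  [terminal]
18. n1.lab = 25  [e.mk + 13]
19. n12.fin = 5  [B.lab - 20]
20. n12.pre = 13  [B.lab - 12]
21. n13.cnt = false  [terminal]
22. n14.fin = 25  [A₀.fin + 20]
23. n14.pre = 0  [A₀.fin - 5]
24. n15.tag = 10  [terminal]
25. n14.cnt = "my"  ["my"]
26. n12.cnt = "kmy"  ["k" ++ A₁.cnt]
27. n0.val = true  [S.hot == false]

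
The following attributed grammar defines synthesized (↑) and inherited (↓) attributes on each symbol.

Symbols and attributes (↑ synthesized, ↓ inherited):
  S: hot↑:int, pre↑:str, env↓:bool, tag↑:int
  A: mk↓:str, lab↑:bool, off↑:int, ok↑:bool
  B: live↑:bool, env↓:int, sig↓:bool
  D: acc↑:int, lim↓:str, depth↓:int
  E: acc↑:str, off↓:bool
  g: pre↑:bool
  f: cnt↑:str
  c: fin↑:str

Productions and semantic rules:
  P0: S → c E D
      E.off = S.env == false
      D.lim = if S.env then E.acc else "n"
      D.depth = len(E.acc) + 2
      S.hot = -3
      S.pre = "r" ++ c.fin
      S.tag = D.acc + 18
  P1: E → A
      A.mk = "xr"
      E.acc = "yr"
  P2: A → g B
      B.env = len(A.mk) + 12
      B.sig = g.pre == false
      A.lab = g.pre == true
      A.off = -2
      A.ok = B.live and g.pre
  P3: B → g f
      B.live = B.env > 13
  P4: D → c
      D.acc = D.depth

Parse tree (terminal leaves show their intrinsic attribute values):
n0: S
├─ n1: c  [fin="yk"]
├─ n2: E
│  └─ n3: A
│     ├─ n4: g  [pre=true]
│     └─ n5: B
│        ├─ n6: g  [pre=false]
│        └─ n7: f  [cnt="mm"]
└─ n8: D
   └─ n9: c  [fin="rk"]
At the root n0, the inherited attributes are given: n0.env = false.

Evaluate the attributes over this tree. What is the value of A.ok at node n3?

1. n0.env = false  [given at root]
2. n1.fin = "yk"  [terminal]
3. n2.off = true  [S.env == false]
4. n3.mk = "xr"  ["xr"]
5. n4.pre = true  [terminal]
6. n5.env = 14  [len(A.mk) + 12]
7. n5.sig = false  [g.pre == false]
8. n6.pre = false  [terminal]
9. n7.cnt = "mm"  [terminal]
10. n5.live = true  [B.env > 13]
11. n3.lab = true  [g.pre == true]
12. n3.off = -2  [-2]
13. n3.ok = true  [B.live and g.pre]
14. n2.acc = "yr"  ["yr"]
15. n8.lim = "n"  [if S.env then E.acc else "n"]
16. n8.depth = 4  [len(E.acc) + 2]
17. n9.fin = "rk"  [terminal]
18. n8.acc = 4  [D.depth]
19. n0.hot = -3  [-3]
20. n0.pre = "ryk"  ["r" ++ c.fin]
21. n0.tag = 22  [D.acc + 18]

true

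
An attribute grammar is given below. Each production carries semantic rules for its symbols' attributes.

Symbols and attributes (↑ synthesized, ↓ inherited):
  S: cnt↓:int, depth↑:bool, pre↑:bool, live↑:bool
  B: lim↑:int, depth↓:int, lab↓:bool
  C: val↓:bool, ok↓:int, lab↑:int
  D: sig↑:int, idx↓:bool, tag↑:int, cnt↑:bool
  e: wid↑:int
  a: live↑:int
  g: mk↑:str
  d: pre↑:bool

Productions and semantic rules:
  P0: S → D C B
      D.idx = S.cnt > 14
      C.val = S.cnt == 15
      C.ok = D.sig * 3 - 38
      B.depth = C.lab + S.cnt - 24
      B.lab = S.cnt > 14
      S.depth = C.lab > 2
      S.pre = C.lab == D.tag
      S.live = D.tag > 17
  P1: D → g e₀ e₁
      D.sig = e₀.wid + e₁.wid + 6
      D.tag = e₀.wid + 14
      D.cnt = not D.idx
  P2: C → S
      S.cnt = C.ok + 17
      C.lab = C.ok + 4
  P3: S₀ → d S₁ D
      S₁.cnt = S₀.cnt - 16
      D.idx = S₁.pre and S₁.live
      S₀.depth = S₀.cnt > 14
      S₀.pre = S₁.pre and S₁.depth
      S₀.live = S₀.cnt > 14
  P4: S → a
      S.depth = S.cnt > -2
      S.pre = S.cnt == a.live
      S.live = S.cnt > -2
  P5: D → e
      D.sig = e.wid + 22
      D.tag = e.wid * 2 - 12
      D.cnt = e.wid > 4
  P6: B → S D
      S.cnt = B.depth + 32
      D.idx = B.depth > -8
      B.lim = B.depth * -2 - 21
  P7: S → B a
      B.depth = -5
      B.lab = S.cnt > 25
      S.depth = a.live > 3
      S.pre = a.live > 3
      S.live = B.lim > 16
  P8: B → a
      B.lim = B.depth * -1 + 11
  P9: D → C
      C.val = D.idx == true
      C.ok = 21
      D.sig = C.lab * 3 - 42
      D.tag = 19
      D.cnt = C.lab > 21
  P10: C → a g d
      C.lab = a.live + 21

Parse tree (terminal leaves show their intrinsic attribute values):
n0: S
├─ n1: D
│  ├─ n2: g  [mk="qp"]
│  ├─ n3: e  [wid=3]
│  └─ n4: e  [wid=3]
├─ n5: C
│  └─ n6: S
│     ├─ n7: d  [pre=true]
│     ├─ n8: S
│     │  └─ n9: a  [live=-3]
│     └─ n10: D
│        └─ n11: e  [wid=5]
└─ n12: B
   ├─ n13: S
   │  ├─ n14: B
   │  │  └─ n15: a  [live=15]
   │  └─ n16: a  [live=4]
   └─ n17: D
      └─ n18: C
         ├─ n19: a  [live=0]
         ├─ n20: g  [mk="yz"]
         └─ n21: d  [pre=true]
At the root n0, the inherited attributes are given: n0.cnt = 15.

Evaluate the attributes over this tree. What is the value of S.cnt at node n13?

25

1. n0.cnt = 15  [given at root]
2. n1.idx = true  [S.cnt > 14]
3. n2.mk = "qp"  [terminal]
4. n3.wid = 3  [terminal]
5. n4.wid = 3  [terminal]
6. n1.sig = 12  [e₀.wid + e₁.wid + 6]
7. n1.tag = 17  [e₀.wid + 14]
8. n1.cnt = false  [not D.idx]
9. n5.val = true  [S.cnt == 15]
10. n5.ok = -2  [D.sig * 3 - 38]
11. n6.cnt = 15  [C.ok + 17]
12. n7.pre = true  [terminal]
13. n8.cnt = -1  [S₀.cnt - 16]
14. n9.live = -3  [terminal]
15. n8.depth = true  [S.cnt > -2]
16. n8.pre = false  [S.cnt == a.live]
17. n8.live = true  [S.cnt > -2]
18. n10.idx = false  [S₁.pre and S₁.live]
19. n11.wid = 5  [terminal]
20. n10.sig = 27  [e.wid + 22]
21. n10.tag = -2  [e.wid * 2 - 12]
22. n10.cnt = true  [e.wid > 4]
23. n6.depth = true  [S₀.cnt > 14]
24. n6.pre = false  [S₁.pre and S₁.depth]
25. n6.live = true  [S₀.cnt > 14]
26. n5.lab = 2  [C.ok + 4]
27. n12.depth = -7  [C.lab + S.cnt - 24]
28. n12.lab = true  [S.cnt > 14]
29. n13.cnt = 25  [B.depth + 32]
30. n14.depth = -5  [-5]
31. n14.lab = false  [S.cnt > 25]
32. n15.live = 15  [terminal]
33. n14.lim = 16  [B.depth * -1 + 11]
34. n16.live = 4  [terminal]
35. n13.depth = true  [a.live > 3]
36. n13.pre = true  [a.live > 3]
37. n13.live = false  [B.lim > 16]
38. n17.idx = true  [B.depth > -8]
39. n18.val = true  [D.idx == true]
40. n18.ok = 21  [21]
41. n19.live = 0  [terminal]
42. n20.mk = "yz"  [terminal]
43. n21.pre = true  [terminal]
44. n18.lab = 21  [a.live + 21]
45. n17.sig = 21  [C.lab * 3 - 42]
46. n17.tag = 19  [19]
47. n17.cnt = false  [C.lab > 21]
48. n12.lim = -7  [B.depth * -2 - 21]
49. n0.depth = false  [C.lab > 2]
50. n0.pre = false  [C.lab == D.tag]
51. n0.live = false  [D.tag > 17]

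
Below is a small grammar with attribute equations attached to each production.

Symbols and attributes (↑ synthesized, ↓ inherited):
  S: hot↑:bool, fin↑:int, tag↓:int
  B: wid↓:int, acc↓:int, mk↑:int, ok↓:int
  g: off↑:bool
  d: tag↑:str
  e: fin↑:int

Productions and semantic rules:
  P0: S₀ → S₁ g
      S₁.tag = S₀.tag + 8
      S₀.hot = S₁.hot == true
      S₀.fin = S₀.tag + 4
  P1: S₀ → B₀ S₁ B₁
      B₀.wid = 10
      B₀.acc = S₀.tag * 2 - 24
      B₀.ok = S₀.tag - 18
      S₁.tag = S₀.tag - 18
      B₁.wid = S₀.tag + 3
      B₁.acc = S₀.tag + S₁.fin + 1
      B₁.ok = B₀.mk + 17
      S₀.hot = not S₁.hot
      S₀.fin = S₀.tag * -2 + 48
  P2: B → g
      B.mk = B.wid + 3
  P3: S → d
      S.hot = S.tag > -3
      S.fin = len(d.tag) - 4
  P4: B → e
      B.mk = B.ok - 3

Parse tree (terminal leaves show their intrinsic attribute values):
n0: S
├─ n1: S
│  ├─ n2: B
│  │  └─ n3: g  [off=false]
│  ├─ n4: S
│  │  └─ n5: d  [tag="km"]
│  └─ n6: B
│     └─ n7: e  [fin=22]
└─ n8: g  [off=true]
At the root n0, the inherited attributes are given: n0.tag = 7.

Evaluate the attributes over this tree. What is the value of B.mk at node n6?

1. n0.tag = 7  [given at root]
2. n1.tag = 15  [S₀.tag + 8]
3. n2.wid = 10  [10]
4. n2.acc = 6  [S₀.tag * 2 - 24]
5. n2.ok = -3  [S₀.tag - 18]
6. n3.off = false  [terminal]
7. n2.mk = 13  [B.wid + 3]
8. n4.tag = -3  [S₀.tag - 18]
9. n5.tag = "km"  [terminal]
10. n4.hot = false  [S.tag > -3]
11. n4.fin = -2  [len(d.tag) - 4]
12. n6.wid = 18  [S₀.tag + 3]
13. n6.acc = 14  [S₀.tag + S₁.fin + 1]
14. n6.ok = 30  [B₀.mk + 17]
15. n7.fin = 22  [terminal]
16. n6.mk = 27  [B.ok - 3]
17. n1.hot = true  [not S₁.hot]
18. n1.fin = 18  [S₀.tag * -2 + 48]
19. n8.off = true  [terminal]
20. n0.hot = true  [S₁.hot == true]
21. n0.fin = 11  [S₀.tag + 4]

27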